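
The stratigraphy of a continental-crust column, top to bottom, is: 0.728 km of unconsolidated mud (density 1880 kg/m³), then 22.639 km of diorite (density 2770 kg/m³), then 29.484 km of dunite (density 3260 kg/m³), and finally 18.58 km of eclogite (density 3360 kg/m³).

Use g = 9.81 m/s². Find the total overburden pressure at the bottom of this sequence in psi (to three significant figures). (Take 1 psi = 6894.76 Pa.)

317000 psi

unconsolidated mud: 1880 kg/m³ × 9.81 m/s² × 728 m = 1.343×10^7 Pa = 1947 psi
diorite: 2770 kg/m³ × 9.81 m/s² × 22639 m = 6.152×10^8 Pa = 89225 psi
dunite: 3260 kg/m³ × 9.81 m/s² × 29484 m = 9.429×10^8 Pa = 1.368×10^5 psi
eclogite: 3360 kg/m³ × 9.81 m/s² × 18580 m = 6.124×10^8 Pa = 88825 psi
Total = 1947 + 89225 + 1.368×10^5 + 88825 = 3.1676×10^5 psi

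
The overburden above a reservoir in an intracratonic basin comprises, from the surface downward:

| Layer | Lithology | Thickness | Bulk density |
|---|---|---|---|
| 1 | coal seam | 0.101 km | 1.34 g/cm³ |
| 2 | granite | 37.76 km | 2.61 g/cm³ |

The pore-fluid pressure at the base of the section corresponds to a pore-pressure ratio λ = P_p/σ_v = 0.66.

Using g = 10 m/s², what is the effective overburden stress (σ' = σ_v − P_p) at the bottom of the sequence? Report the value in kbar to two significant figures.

3.4 kbar

Overburden (lithostatic) stress σ_v:
coal seam: 1340 kg/m³ × 10 m/s² × 101 m = 1.353×10^6 Pa = 1.353 MPa
granite: 2610 kg/m³ × 10 m/s² × 37760 m = 9.855×10^8 Pa = 985.5 MPa
Total = 1.353 + 985.5 = 986.89 MPa
Pore pressure P_p = λ·σ_v = 0.66 × 986.9 MPa = 651.3 MPa
Effective stress σ' = σ_v − P_p = 986.9 − 651.3 = 335.54 MPa = 3.3554 kbar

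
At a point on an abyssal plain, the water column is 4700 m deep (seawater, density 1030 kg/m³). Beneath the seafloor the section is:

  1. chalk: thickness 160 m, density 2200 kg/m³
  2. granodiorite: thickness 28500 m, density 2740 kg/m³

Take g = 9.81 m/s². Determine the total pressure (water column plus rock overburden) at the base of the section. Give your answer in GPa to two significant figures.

seawater: 1030 kg/m³ × 9.81 m/s² × 4700 m = 4.749×10^7 Pa = 0.04749 GPa
chalk: 2200 kg/m³ × 9.81 m/s² × 160 m = 3.453×10^6 Pa = 3.453×10^-3 GPa
granodiorite: 2740 kg/m³ × 9.81 m/s² × 28500 m = 7.661×10^8 Pa = 0.7661 GPa
Total = 0.04749 + 3.453×10^-3 + 0.7661 = 0.81701 GPa

0.82 GPa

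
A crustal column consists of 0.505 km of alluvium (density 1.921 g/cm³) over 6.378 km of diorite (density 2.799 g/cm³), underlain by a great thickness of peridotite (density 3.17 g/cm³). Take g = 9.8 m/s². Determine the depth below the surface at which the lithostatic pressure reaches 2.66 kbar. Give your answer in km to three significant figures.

9.51 km

Pressure at base of upper layers: 1921×9.8×505 + 2799×9.8×6378 = 1.845×10^8 Pa = 1.845 kbar
Remaining pressure to be supplied by peridotite: 2.660×10^8 − 1.845×10^8 = 8.154×10^7 Pa
Additional depth in peridotite = 8.154×10^7 Pa / (3170 kg/m³ × 9.8 m/s²) = 2624.8 m
Total depth = 6883 m + 2624.8 m = 9507.8 m
= 9.5078 km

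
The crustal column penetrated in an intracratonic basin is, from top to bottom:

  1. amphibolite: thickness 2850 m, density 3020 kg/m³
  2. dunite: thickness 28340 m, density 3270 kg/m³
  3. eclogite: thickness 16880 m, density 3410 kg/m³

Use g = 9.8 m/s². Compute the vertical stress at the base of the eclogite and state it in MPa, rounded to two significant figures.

amphibolite: 3020 kg/m³ × 9.8 m/s² × 2850 m = 8.435×10^7 Pa = 84.35 MPa
dunite: 3270 kg/m³ × 9.8 m/s² × 28340 m = 9.082×10^8 Pa = 908.2 MPa
eclogite: 3410 kg/m³ × 9.8 m/s² × 16880 m = 5.641×10^8 Pa = 564.1 MPa
Total = 84.35 + 908.2 + 564.1 = 1556.6 MPa

1600 MPa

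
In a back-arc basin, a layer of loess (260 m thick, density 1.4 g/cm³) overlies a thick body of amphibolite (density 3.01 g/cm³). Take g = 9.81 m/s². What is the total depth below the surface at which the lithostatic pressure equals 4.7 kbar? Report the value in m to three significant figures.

16100 m

Pressure at base of upper layers: 1400×9.81×260 = 3.571×10^6 Pa = 0.03571 kbar
Remaining pressure to be supplied by amphibolite: 4.700×10^8 − 3.571×10^6 = 4.664×10^8 Pa
Additional depth in amphibolite = 4.664×10^8 Pa / (3010 kg/m³ × 9.81 m/s²) = 15796 m
Total depth = 260 m + 15796 m = 16056 m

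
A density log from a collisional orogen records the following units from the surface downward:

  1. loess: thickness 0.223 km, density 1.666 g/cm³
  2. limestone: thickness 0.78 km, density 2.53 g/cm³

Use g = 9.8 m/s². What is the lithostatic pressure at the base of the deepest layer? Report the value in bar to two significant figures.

230 bar

loess: 1666 kg/m³ × 9.8 m/s² × 223 m = 3.641×10^6 Pa = 36.41 bar
limestone: 2530 kg/m³ × 9.8 m/s² × 780 m = 1.934×10^7 Pa = 193.4 bar
Total = 36.41 + 193.4 = 229.80 bar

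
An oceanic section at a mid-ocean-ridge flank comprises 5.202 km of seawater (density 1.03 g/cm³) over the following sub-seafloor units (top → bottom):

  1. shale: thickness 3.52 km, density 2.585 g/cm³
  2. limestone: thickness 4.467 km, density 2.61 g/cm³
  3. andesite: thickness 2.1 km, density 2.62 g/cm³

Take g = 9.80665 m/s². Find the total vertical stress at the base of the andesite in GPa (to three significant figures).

0.310 GPa

seawater: 1030 kg/m³ × 9.80665 m/s² × 5202 m = 5.254×10^7 Pa = 0.05254 GPa
shale: 2585 kg/m³ × 9.80665 m/s² × 3520 m = 8.923×10^7 Pa = 0.08923 GPa
limestone: 2610 kg/m³ × 9.80665 m/s² × 4467 m = 1.143×10^8 Pa = 0.1143 GPa
andesite: 2620 kg/m³ × 9.80665 m/s² × 2100 m = 5.396×10^7 Pa = 0.05396 GPa
Total = 0.05254 + 0.08923 + 0.1143 + 0.05396 = 0.31007 GPa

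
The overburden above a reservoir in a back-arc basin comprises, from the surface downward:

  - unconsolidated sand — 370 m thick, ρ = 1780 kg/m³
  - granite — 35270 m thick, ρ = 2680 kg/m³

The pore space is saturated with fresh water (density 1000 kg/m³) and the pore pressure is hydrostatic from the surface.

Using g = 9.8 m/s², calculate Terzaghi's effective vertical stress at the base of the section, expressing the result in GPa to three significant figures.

Overburden (lithostatic) stress σ_v:
unconsolidated sand: 1780 kg/m³ × 9.8 m/s² × 370 m = 6.454×10^6 Pa = 6.454 MPa
granite: 2680 kg/m³ × 9.8 m/s² × 35270 m = 9.263×10^8 Pa = 926.3 MPa
Total = 6.454 + 926.3 = 932.79 MPa
Pore pressure P_p = 1000 kg/m³ × 9.8 m/s² × 35640 m = 3.493×10^8 Pa = 349.3 MPa
Effective stress σ' = σ_v − P_p = 932.8 − 349.3 = 583.51 MPa = 0.58351 GPa

0.584 GPa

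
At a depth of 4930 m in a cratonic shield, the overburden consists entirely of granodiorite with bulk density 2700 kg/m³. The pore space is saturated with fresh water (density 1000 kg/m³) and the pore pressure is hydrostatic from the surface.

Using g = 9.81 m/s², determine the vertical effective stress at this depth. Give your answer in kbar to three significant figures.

Overburden (lithostatic) stress σ_v:
granodiorite: 2700 kg/m³ × 9.81 m/s² × 4930 m = 1.306×10^8 Pa = 130.6 MPa
Pore pressure P_p = 1000 kg/m³ × 9.81 m/s² × 4930 m = 4.836×10^7 Pa = 48.36 MPa
Effective stress σ' = σ_v − P_p = 130.6 − 48.36 = 82.218 MPa = 0.82218 kbar

0.822 kbar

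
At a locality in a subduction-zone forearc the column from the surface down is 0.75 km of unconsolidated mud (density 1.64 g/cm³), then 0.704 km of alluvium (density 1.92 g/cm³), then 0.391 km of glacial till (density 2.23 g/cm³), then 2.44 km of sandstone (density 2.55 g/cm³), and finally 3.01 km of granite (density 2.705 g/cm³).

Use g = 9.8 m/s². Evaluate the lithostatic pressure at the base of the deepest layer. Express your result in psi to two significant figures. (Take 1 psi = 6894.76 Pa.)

25000 psi

unconsolidated mud: 1640 kg/m³ × 9.8 m/s² × 750 m = 1.205×10^7 Pa = 1748 psi
alluvium: 1920 kg/m³ × 9.8 m/s² × 704 m = 1.325×10^7 Pa = 1921 psi
glacial till: 2230 kg/m³ × 9.8 m/s² × 391 m = 8.545×10^6 Pa = 1239 psi
sandstone: 2550 kg/m³ × 9.8 m/s² × 2440 m = 6.098×10^7 Pa = 8844 psi
granite: 2705 kg/m³ × 9.8 m/s² × 3010 m = 7.979×10^7 Pa = 11573 psi
Total = 1748 + 1921 + 1239 + 8844 + 11573 = 25325 psi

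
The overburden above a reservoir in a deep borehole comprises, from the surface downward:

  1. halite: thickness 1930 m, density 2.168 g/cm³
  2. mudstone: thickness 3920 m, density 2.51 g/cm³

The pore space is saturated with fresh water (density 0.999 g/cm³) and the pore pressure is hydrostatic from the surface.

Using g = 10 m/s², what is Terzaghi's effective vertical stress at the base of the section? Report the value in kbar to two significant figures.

Overburden (lithostatic) stress σ_v:
halite: 2168 kg/m³ × 10 m/s² × 1930 m = 4.184×10^7 Pa = 41.84 MPa
mudstone: 2510 kg/m³ × 10 m/s² × 3920 m = 9.839×10^7 Pa = 98.39 MPa
Total = 41.84 + 98.39 = 140.23 MPa
Pore pressure P_p = 999 kg/m³ × 10 m/s² × 5850 m = 5.844×10^7 Pa = 58.44 MPa
Effective stress σ' = σ_v − P_p = 140.2 − 58.44 = 81.793 MPa = 0.81793 kbar

0.82 kbar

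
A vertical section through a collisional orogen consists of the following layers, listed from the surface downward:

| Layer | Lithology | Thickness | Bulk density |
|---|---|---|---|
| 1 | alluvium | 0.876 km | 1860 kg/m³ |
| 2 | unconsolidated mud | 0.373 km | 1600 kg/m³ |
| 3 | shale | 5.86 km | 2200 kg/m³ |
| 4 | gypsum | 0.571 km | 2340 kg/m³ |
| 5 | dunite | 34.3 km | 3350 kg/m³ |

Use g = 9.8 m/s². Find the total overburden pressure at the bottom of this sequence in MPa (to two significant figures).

alluvium: 1860 kg/m³ × 9.8 m/s² × 876 m = 1.597×10^7 Pa = 15.97 MPa
unconsolidated mud: 1600 kg/m³ × 9.8 m/s² × 373 m = 5.849×10^6 Pa = 5.849 MPa
shale: 2200 kg/m³ × 9.8 m/s² × 5860 m = 1.263×10^8 Pa = 126.3 MPa
gypsum: 2340 kg/m³ × 9.8 m/s² × 571 m = 1.309×10^7 Pa = 13.09 MPa
dunite: 3350 kg/m³ × 9.8 m/s² × 34300 m = 1.126×10^9 Pa = 1126 MPa
Total = 15.97 + 5.849 + 126.3 + 13.09 + 1126 = 1287.3 MPa

1300 MPa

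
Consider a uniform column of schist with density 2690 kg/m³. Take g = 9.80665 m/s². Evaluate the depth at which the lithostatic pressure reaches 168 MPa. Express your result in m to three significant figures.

6370 m

h = P/(ρg) = 168 MPa / (2690 kg/m³ × 9.80665 m/s²) = 1.680×10^8 Pa / 26380 Pa/m = 6368.5 m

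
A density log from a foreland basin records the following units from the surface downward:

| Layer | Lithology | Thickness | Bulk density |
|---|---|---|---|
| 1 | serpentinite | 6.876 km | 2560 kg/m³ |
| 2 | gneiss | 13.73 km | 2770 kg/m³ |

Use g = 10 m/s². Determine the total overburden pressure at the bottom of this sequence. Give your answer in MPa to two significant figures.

serpentinite: 2560 kg/m³ × 10 m/s² × 6876 m = 1.760×10^8 Pa = 176.0 MPa
gneiss: 2770 kg/m³ × 10 m/s² × 13730 m = 3.803×10^8 Pa = 380.3 MPa
Total = 176.0 + 380.3 = 556.35 MPa

560 MPa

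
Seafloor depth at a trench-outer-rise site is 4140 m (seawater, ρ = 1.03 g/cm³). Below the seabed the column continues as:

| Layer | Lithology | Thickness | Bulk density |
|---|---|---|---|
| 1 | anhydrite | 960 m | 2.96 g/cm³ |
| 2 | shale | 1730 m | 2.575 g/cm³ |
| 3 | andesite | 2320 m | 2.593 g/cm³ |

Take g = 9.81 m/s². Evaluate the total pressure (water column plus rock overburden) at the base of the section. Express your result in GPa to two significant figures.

seawater: 1030 kg/m³ × 9.81 m/s² × 4140 m = 4.183×10^7 Pa = 0.04183 GPa
anhydrite: 2960 kg/m³ × 9.81 m/s² × 960 m = 2.788×10^7 Pa = 0.02788 GPa
shale: 2575 kg/m³ × 9.81 m/s² × 1730 m = 4.370×10^7 Pa = 0.04370 GPa
andesite: 2593 kg/m³ × 9.81 m/s² × 2320 m = 5.901×10^7 Pa = 0.05901 GPa
Total = 0.04183 + 0.02788 + 0.04370 + 0.05901 = 0.17242 GPa

0.17 GPa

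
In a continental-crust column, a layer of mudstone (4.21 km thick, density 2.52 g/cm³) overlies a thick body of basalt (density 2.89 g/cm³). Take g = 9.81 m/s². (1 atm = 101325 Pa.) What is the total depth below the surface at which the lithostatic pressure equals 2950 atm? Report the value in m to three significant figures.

11100 m

Pressure at base of upper layers: 2520×9.81×4210 = 1.041×10^8 Pa = 1027 atm
Remaining pressure to be supplied by basalt: 2.989×10^8 − 1.041×10^8 = 1.948×10^8 Pa
Additional depth in basalt = 1.948×10^8 Pa / (2890 kg/m³ × 9.81 m/s²) = 6872.2 m
Total depth = 4210 m + 6872.2 m = 11082 m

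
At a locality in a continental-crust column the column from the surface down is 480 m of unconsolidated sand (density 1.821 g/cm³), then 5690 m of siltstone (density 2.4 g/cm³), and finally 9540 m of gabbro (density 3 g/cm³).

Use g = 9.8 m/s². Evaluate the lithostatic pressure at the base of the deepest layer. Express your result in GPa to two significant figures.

0.42 GPa

unconsolidated sand: 1821 kg/m³ × 9.8 m/s² × 480 m = 8.566×10^6 Pa = 8.566×10^-3 GPa
siltstone: 2400 kg/m³ × 9.8 m/s² × 5690 m = 1.338×10^8 Pa = 0.1338 GPa
gabbro: 3000 kg/m³ × 9.8 m/s² × 9540 m = 2.805×10^8 Pa = 0.2805 GPa
Total = 8.566×10^-3 + 0.1338 + 0.2805 = 0.42287 GPa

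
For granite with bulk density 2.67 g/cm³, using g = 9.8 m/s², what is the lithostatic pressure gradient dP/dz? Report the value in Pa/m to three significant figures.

26200 Pa/m

dP/dz = ρg = 2670 kg/m³ × 9.8 m/s² = 26166 Pa/m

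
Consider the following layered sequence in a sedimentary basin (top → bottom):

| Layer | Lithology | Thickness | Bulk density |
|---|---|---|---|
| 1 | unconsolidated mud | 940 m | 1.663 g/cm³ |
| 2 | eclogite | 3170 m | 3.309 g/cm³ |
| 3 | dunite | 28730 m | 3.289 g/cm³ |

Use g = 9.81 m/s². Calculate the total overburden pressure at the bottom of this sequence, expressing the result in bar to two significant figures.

10000 bar

unconsolidated mud: 1663 kg/m³ × 9.81 m/s² × 940 m = 1.534×10^7 Pa = 153.4 bar
eclogite: 3309 kg/m³ × 9.81 m/s² × 3170 m = 1.029×10^8 Pa = 1029 bar
dunite: 3289 kg/m³ × 9.81 m/s² × 28730 m = 9.270×10^8 Pa = 9270 bar
Total = 153.4 + 1029 + 9270 = 10452 bar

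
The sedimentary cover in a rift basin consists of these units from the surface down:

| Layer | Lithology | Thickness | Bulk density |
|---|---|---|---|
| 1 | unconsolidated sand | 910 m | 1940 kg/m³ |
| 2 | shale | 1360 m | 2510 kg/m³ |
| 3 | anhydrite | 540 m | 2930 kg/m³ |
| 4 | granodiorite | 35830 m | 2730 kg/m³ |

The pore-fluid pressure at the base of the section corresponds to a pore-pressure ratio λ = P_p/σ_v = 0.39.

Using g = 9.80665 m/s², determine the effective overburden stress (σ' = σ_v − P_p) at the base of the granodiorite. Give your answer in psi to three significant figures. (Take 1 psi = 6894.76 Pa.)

90700 psi

Overburden (lithostatic) stress σ_v:
unconsolidated sand: 1940 kg/m³ × 9.80665 m/s² × 910 m = 1.731×10^7 Pa = 17.31 MPa
shale: 2510 kg/m³ × 9.80665 m/s² × 1360 m = 3.348×10^7 Pa = 33.48 MPa
anhydrite: 2930 kg/m³ × 9.80665 m/s² × 540 m = 1.552×10^7 Pa = 15.52 MPa
granodiorite: 2730 kg/m³ × 9.80665 m/s² × 35830 m = 9.592×10^8 Pa = 959.2 MPa
Total = 17.31 + 33.48 + 15.52 + 959.2 = 1025.6 MPa
Pore pressure P_p = λ·σ_v = 0.39 × 1026 MPa = 400.0 MPa
Effective stress σ' = σ_v − P_p = 1026 − 400.0 = 625.59 MPa = 90734 psi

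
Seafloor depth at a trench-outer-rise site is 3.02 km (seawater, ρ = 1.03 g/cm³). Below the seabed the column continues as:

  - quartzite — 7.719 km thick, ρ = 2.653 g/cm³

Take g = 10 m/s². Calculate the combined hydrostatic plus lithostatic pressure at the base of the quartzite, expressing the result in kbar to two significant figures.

seawater: 1030 kg/m³ × 10 m/s² × 3020 m = 3.111×10^7 Pa = 0.3111 kbar
quartzite: 2653 kg/m³ × 10 m/s² × 7719 m = 2.048×10^8 Pa = 2.048 kbar
Total = 0.3111 + 2.048 = 2.3589 kbar

2.4 kbar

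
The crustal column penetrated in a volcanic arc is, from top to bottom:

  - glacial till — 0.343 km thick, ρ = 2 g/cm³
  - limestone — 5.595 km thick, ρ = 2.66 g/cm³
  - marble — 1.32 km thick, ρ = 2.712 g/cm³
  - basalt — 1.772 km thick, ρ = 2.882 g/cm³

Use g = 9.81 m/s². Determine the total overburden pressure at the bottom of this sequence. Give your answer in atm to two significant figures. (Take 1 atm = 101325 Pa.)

glacial till: 2000 kg/m³ × 9.81 m/s² × 343 m = 6.730×10^6 Pa = 66.42 atm
limestone: 2660 kg/m³ × 9.81 m/s² × 5595 m = 1.460×10^8 Pa = 1441 atm
marble: 2712 kg/m³ × 9.81 m/s² × 1320 m = 3.512×10^7 Pa = 346.6 atm
basalt: 2882 kg/m³ × 9.81 m/s² × 1772 m = 5.010×10^7 Pa = 494.4 atm
Total = 66.42 + 1441 + 346.6 + 494.4 = 2348.3 atm

2300 atm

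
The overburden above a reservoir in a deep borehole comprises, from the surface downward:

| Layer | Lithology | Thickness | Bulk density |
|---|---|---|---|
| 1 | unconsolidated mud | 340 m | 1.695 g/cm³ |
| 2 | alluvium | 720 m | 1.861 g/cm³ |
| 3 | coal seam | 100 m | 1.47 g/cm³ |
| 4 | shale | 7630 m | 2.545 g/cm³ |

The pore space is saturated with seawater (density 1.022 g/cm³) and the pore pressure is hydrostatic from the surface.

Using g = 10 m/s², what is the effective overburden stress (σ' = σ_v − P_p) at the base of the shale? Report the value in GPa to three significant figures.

Overburden (lithostatic) stress σ_v:
unconsolidated mud: 1695 kg/m³ × 10 m/s² × 340 m = 5.763×10^6 Pa = 5.763 MPa
alluvium: 1861 kg/m³ × 10 m/s² × 720 m = 1.340×10^7 Pa = 13.40 MPa
coal seam: 1470 kg/m³ × 10 m/s² × 100 m = 1.470×10^6 Pa = 1.470 MPa
shale: 2545 kg/m³ × 10 m/s² × 7630 m = 1.942×10^8 Pa = 194.2 MPa
Total = 5.763 + 13.40 + 1.470 + 194.2 = 214.82 MPa
Pore pressure P_p = 1022 kg/m³ × 10 m/s² × 8790 m = 8.983×10^7 Pa = 89.83 MPa
Effective stress σ' = σ_v − P_p = 214.8 − 89.83 = 124.98 MPa = 0.12498 GPa

0.125 GPa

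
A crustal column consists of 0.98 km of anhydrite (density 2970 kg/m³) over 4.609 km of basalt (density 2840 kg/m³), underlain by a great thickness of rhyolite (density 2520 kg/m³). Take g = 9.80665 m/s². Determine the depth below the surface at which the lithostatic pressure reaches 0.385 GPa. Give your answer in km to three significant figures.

14.8 km

Pressure at base of upper layers: 2970×9.80665×980 + 2840×9.80665×4609 = 1.569×10^8 Pa = 0.1569 GPa
Remaining pressure to be supplied by rhyolite: 3.850×10^8 − 1.569×10^8 = 2.281×10^8 Pa
Additional depth in rhyolite = 2.281×10^8 Pa / (2520 kg/m³ × 9.80665 m/s²) = 9229.7 m
Total depth = 5589 m + 9229.7 m = 14819 m
= 14.819 km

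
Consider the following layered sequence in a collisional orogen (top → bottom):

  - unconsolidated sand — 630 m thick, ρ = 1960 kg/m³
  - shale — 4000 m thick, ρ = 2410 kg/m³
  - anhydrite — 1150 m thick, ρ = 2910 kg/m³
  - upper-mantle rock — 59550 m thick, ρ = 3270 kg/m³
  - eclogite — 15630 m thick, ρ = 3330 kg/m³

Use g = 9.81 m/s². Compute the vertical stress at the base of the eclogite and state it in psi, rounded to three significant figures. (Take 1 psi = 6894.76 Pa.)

371000 psi

unconsolidated sand: 1960 kg/m³ × 9.81 m/s² × 630 m = 1.211×10^7 Pa = 1757 psi
shale: 2410 kg/m³ × 9.81 m/s² × 4000 m = 9.457×10^7 Pa = 13716 psi
anhydrite: 2910 kg/m³ × 9.81 m/s² × 1150 m = 3.283×10^7 Pa = 4761 psi
upper-mantle rock: 3270 kg/m³ × 9.81 m/s² × 59550 m = 1.910×10^9 Pa = 2.771×10^5 psi
eclogite: 3330 kg/m³ × 9.81 m/s² × 15630 m = 5.106×10^8 Pa = 74055 psi
Total = 1757 + 13716 + 4761 + 2.771×10^5 + 74055 = 3.7135×10^5 psi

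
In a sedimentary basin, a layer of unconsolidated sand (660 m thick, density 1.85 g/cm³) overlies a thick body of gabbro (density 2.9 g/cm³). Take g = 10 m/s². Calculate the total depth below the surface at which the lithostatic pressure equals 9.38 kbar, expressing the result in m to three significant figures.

32600 m

Pressure at base of upper layers: 1850×10×660 = 1.221×10^7 Pa = 0.1221 kbar
Remaining pressure to be supplied by gabbro: 9.380×10^8 − 1.221×10^7 = 9.258×10^8 Pa
Additional depth in gabbro = 9.258×10^8 Pa / (2900 kg/m³ × 10 m/s²) = 31924 m
Total depth = 660 m + 31924 m = 32584 m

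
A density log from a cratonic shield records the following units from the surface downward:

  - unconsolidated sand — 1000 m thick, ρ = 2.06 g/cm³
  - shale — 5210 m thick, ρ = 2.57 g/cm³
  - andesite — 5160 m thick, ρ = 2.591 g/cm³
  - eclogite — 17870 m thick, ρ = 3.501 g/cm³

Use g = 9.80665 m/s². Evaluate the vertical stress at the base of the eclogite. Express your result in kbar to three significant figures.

8.96 kbar

unconsolidated sand: 2060 kg/m³ × 9.80665 m/s² × 1000 m = 2.020×10^7 Pa = 0.2020 kbar
shale: 2570 kg/m³ × 9.80665 m/s² × 5210 m = 1.313×10^8 Pa = 1.313 kbar
andesite: 2591 kg/m³ × 9.80665 m/s² × 5160 m = 1.311×10^8 Pa = 1.311 kbar
eclogite: 3501 kg/m³ × 9.80665 m/s² × 17870 m = 6.135×10^8 Pa = 6.135 kbar
Total = 0.2020 + 1.313 + 1.311 + 6.135 = 8.9615 kbar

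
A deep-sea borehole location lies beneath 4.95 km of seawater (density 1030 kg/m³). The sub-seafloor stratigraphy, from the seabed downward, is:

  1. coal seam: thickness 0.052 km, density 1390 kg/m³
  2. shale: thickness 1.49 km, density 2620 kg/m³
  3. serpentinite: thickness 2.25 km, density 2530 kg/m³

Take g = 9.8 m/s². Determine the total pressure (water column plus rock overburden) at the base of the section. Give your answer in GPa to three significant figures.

0.145 GPa

seawater: 1030 kg/m³ × 9.8 m/s² × 4950 m = 4.997×10^7 Pa = 0.04997 GPa
coal seam: 1390 kg/m³ × 9.8 m/s² × 52 m = 7.083×10^5 Pa = 7.083×10^-4 GPa
shale: 2620 kg/m³ × 9.8 m/s² × 1490 m = 3.826×10^7 Pa = 0.03826 GPa
serpentinite: 2530 kg/m³ × 9.8 m/s² × 2250 m = 5.579×10^7 Pa = 0.05579 GPa
Total = 0.04997 + 7.083×10^-4 + 0.03826 + 0.05579 = 0.14472 GPa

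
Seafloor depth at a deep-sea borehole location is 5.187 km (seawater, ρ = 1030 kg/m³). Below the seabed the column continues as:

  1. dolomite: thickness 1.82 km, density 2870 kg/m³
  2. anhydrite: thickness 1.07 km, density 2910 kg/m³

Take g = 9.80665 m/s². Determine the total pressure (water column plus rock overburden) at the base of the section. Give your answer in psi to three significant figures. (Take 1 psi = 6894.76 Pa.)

19500 psi

seawater: 1030 kg/m³ × 9.80665 m/s² × 5187 m = 5.239×10^7 Pa = 7599 psi
dolomite: 2870 kg/m³ × 9.80665 m/s² × 1820 m = 5.122×10^7 Pa = 7429 psi
anhydrite: 2910 kg/m³ × 9.80665 m/s² × 1070 m = 3.053×10^7 Pa = 4429 psi
Total = 7599 + 7429 + 4429 = 19457 psi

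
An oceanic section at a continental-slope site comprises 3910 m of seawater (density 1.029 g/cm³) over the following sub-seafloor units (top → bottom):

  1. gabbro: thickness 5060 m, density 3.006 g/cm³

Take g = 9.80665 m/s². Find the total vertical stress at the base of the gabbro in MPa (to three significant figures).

189 MPa

seawater: 1029 kg/m³ × 9.80665 m/s² × 3910 m = 3.946×10^7 Pa = 39.46 MPa
gabbro: 3006 kg/m³ × 9.80665 m/s² × 5060 m = 1.492×10^8 Pa = 149.2 MPa
Total = 39.46 + 149.2 = 188.62 MPa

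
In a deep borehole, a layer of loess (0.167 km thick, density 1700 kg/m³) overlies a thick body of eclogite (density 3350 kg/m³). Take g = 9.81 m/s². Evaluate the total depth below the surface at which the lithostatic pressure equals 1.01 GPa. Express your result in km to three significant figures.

30.8 km

Pressure at base of upper layers: 1700×9.81×167 = 2.785×10^6 Pa = 2.785×10^-3 GPa
Remaining pressure to be supplied by eclogite: 1.010×10^9 − 2.785×10^6 = 1.007×10^9 Pa
Additional depth in eclogite = 1.007×10^9 Pa / (3350 kg/m³ × 9.81 m/s²) = 30648 m
Total depth = 167 m + 30648 m = 30815 m
= 30.815 km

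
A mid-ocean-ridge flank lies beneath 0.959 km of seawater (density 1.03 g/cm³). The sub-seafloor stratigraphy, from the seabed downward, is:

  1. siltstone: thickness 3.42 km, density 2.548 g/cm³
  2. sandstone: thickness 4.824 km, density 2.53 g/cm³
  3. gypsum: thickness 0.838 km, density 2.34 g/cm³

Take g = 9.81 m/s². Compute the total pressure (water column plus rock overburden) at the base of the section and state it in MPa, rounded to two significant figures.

seawater: 1030 kg/m³ × 9.81 m/s² × 959 m = 9.690×10^6 Pa = 9.690 MPa
siltstone: 2548 kg/m³ × 9.81 m/s² × 3420 m = 8.549×10^7 Pa = 85.49 MPa
sandstone: 2530 kg/m³ × 9.81 m/s² × 4824 m = 1.197×10^8 Pa = 119.7 MPa
gypsum: 2340 kg/m³ × 9.81 m/s² × 838 m = 1.924×10^7 Pa = 19.24 MPa
Total = 9.690 + 85.49 + 119.7 + 19.24 = 234.14 MPa

230 MPa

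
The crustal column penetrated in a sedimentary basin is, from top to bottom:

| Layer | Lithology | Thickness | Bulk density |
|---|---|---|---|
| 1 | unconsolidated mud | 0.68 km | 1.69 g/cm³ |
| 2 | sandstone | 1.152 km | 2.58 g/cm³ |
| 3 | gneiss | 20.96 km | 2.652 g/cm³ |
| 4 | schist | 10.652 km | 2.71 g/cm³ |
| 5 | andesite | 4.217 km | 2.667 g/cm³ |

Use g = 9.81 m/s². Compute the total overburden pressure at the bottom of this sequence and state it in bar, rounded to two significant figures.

9800 bar

unconsolidated mud: 1690 kg/m³ × 9.81 m/s² × 680 m = 1.127×10^7 Pa = 112.7 bar
sandstone: 2580 kg/m³ × 9.81 m/s² × 1152 m = 2.916×10^7 Pa = 291.6 bar
gneiss: 2652 kg/m³ × 9.81 m/s² × 20960 m = 5.453×10^8 Pa = 5453 bar
schist: 2710 kg/m³ × 9.81 m/s² × 10652 m = 2.832×10^8 Pa = 2832 bar
andesite: 2667 kg/m³ × 9.81 m/s² × 4217 m = 1.103×10^8 Pa = 1103 bar
Total = 112.7 + 291.6 + 5453 + 2832 + 1103 = 9792.4 bar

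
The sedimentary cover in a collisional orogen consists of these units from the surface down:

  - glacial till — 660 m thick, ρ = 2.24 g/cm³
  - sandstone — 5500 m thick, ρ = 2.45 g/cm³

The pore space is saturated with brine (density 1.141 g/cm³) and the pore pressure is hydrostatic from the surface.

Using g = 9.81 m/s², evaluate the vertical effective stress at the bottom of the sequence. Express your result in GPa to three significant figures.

Overburden (lithostatic) stress σ_v:
glacial till: 2240 kg/m³ × 9.81 m/s² × 660 m = 1.450×10^7 Pa = 14.50 MPa
sandstone: 2450 kg/m³ × 9.81 m/s² × 5500 m = 1.322×10^8 Pa = 132.2 MPa
Total = 14.50 + 132.2 = 146.69 MPa
Pore pressure P_p = 1141 kg/m³ × 9.81 m/s² × 6160 m = 6.895×10^7 Pa = 68.95 MPa
Effective stress σ' = σ_v − P_p = 146.7 − 68.95 = 77.743 MPa = 0.077743 GPa

0.0777 GPa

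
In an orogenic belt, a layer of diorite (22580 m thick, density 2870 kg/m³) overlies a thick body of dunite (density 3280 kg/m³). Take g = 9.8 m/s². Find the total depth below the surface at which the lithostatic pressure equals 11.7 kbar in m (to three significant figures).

Pressure at base of upper layers: 2870×9.8×22580 = 6.351×10^8 Pa = 6.351 kbar
Remaining pressure to be supplied by dunite: 1.170×10^9 − 6.351×10^8 = 5.349×10^8 Pa
Additional depth in dunite = 5.349×10^8 Pa / (3280 kg/m³ × 9.8 m/s²) = 16641 m
Total depth = 22580 m + 16641 m = 39221 m

39200 m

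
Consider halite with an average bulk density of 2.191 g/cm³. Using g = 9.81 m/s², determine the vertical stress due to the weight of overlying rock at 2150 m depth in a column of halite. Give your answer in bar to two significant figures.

halite: 2191 kg/m³ × 9.81 m/s² × 2150 m = 4.621×10^7 Pa = 462.1 bar

460 bar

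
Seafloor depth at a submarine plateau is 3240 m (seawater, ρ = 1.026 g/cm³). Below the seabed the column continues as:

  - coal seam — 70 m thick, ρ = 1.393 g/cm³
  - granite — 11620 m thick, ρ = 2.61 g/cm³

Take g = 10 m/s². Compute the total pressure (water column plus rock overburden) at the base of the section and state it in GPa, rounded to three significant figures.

seawater: 1026 kg/m³ × 10 m/s² × 3240 m = 3.324×10^7 Pa = 0.03324 GPa
coal seam: 1393 kg/m³ × 10 m/s² × 70 m = 9.751×10^5 Pa = 9.751×10^-4 GPa
granite: 2610 kg/m³ × 10 m/s² × 11620 m = 3.033×10^8 Pa = 0.3033 GPa
Total = 0.03324 + 9.751×10^-4 + 0.3033 = 0.33750 GPa

0.337 GPa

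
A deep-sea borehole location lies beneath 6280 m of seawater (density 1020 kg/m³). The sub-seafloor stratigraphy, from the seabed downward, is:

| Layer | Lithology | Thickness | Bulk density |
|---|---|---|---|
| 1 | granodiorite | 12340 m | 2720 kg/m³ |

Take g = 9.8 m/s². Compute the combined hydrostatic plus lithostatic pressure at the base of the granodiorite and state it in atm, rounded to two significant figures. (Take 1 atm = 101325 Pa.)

seawater: 1020 kg/m³ × 9.8 m/s² × 6280 m = 6.277×10^7 Pa = 619.5 atm
granodiorite: 2720 kg/m³ × 9.8 m/s² × 12340 m = 3.289×10^8 Pa = 3246 atm
Total = 619.5 + 3246 = 3865.9 atm

3900 atm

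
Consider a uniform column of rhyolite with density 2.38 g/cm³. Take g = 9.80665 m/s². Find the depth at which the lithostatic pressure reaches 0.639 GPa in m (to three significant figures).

h = P/(ρg) = 0.639 GPa / (2380 kg/m³ × 9.80665 m/s²) = 6.390×10^8 Pa / 23340 Pa/m = 27378 m

27400 m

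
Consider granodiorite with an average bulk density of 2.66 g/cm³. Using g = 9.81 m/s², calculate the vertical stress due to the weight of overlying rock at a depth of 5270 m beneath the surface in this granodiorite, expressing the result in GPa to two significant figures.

0.14 GPa

granodiorite: 2660 kg/m³ × 9.81 m/s² × 5270 m = 1.375×10^8 Pa = 0.1375 GPa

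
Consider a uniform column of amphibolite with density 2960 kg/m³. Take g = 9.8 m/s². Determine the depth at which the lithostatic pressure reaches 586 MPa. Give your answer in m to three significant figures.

20200 m

h = P/(ρg) = 586 MPa / (2960 kg/m³ × 9.8 m/s²) = 5.860×10^8 Pa / 29008 Pa/m = 20201 m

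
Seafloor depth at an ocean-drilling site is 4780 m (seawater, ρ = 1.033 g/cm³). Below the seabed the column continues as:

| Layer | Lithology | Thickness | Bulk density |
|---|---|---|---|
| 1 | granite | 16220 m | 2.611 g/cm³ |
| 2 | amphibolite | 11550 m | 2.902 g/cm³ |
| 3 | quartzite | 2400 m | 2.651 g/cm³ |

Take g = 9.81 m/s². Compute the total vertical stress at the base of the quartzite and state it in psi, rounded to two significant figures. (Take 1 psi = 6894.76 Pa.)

120000 psi

seawater: 1033 kg/m³ × 9.81 m/s² × 4780 m = 4.844×10^7 Pa = 7026 psi
granite: 2611 kg/m³ × 9.81 m/s² × 16220 m = 4.155×10^8 Pa = 60257 psi
amphibolite: 2902 kg/m³ × 9.81 m/s² × 11550 m = 3.288×10^8 Pa = 47690 psi
quartzite: 2651 kg/m³ × 9.81 m/s² × 2400 m = 6.242×10^7 Pa = 9053 psi
Total = 7026 + 60257 + 47690 + 9053 = 1.2403×10^5 psi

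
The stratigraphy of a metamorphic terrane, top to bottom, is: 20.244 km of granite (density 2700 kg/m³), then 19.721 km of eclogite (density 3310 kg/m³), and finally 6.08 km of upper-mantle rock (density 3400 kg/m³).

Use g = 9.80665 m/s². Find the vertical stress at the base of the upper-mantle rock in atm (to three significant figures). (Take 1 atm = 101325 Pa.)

granite: 2700 kg/m³ × 9.80665 m/s² × 20244 m = 5.360×10^8 Pa = 5290 atm
eclogite: 3310 kg/m³ × 9.80665 m/s² × 19721 m = 6.401×10^8 Pa = 6318 atm
upper-mantle rock: 3400 kg/m³ × 9.80665 m/s² × 6080 m = 2.027×10^8 Pa = 2001 atm
Total = 5290 + 6318 + 2001 = 13609 atm

13600 atm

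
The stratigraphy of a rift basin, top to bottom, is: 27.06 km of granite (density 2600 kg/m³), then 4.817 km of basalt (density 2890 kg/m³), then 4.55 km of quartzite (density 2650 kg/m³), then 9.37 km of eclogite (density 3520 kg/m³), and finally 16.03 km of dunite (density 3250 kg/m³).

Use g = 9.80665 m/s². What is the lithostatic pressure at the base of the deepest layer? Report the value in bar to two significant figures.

18000 bar

granite: 2600 kg/m³ × 9.80665 m/s² × 27060 m = 6.900×10^8 Pa = 6900 bar
basalt: 2890 kg/m³ × 9.80665 m/s² × 4817 m = 1.365×10^8 Pa = 1365 bar
quartzite: 2650 kg/m³ × 9.80665 m/s² × 4550 m = 1.182×10^8 Pa = 1182 bar
eclogite: 3520 kg/m³ × 9.80665 m/s² × 9370 m = 3.234×10^8 Pa = 3234 bar
dunite: 3250 kg/m³ × 9.80665 m/s² × 16030 m = 5.109×10^8 Pa = 5109 bar
Total = 6900 + 1365 + 1182 + 3234 + 5109 = 17791 bar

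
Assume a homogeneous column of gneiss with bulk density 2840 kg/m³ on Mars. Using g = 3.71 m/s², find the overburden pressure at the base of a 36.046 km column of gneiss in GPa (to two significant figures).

0.38 GPa

gneiss: 2840 kg/m³ × 3.71 m/s² × 36046 m = 3.798×10^8 Pa = 0.3798 GPa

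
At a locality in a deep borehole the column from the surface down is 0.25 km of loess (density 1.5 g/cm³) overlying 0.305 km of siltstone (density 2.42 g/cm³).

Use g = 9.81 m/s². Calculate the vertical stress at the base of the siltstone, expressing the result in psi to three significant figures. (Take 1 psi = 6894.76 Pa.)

1580 psi

loess: 1500 kg/m³ × 9.81 m/s² × 250 m = 3.679×10^6 Pa = 533.6 psi
siltstone: 2420 kg/m³ × 9.81 m/s² × 305 m = 7.241×10^6 Pa = 1050 psi
Total = 533.6 + 1050 = 1583.7 psi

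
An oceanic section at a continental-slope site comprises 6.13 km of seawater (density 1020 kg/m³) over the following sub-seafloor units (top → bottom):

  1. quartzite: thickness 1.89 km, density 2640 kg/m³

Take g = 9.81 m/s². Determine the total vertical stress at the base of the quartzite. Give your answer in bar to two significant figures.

seawater: 1020 kg/m³ × 9.81 m/s² × 6130 m = 6.134×10^7 Pa = 613.4 bar
quartzite: 2640 kg/m³ × 9.81 m/s² × 1890 m = 4.895×10^7 Pa = 489.5 bar
Total = 613.4 + 489.5 = 1102.9 bar

1100 bar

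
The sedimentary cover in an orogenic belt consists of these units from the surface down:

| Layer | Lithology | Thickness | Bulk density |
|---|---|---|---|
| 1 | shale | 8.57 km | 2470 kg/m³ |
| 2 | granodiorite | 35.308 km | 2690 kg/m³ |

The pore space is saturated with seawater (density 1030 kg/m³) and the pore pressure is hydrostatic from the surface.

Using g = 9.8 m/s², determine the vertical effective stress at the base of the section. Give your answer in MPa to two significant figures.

700 MPa

Overburden (lithostatic) stress σ_v:
shale: 2470 kg/m³ × 9.8 m/s² × 8570 m = 2.074×10^8 Pa = 207.4 MPa
granodiorite: 2690 kg/m³ × 9.8 m/s² × 35308 m = 9.308×10^8 Pa = 930.8 MPa
Total = 207.4 + 930.8 = 1138.2 MPa
Pore pressure P_p = 1030 kg/m³ × 9.8 m/s² × 43878 m = 4.429×10^8 Pa = 442.9 MPa
Effective stress σ' = σ_v − P_p = 1138 − 442.9 = 695.33 MPa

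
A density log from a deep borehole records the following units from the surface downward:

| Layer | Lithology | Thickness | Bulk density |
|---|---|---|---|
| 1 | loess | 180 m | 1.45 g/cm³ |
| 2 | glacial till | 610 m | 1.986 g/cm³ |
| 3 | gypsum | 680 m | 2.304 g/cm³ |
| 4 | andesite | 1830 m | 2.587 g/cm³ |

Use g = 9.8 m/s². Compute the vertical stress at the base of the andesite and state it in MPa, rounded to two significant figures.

76 MPa

loess: 1450 kg/m³ × 9.8 m/s² × 180 m = 2.558×10^6 Pa = 2.558 MPa
glacial till: 1986 kg/m³ × 9.8 m/s² × 610 m = 1.187×10^7 Pa = 11.87 MPa
gypsum: 2304 kg/m³ × 9.8 m/s² × 680 m = 1.535×10^7 Pa = 15.35 MPa
andesite: 2587 kg/m³ × 9.8 m/s² × 1830 m = 4.640×10^7 Pa = 46.40 MPa
Total = 2.558 + 11.87 + 15.35 + 46.40 = 76.179 MPa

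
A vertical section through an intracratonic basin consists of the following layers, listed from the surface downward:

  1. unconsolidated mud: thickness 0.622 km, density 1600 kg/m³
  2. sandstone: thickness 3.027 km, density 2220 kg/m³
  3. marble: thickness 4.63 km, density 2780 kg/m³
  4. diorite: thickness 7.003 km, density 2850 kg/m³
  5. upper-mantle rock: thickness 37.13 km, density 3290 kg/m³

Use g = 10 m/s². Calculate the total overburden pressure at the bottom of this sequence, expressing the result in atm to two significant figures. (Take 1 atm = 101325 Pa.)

unconsolidated mud: 1600 kg/m³ × 10 m/s² × 622 m = 9.952×10^6 Pa = 98.22 atm
sandstone: 2220 kg/m³ × 10 m/s² × 3027 m = 6.720×10^7 Pa = 663.2 atm
marble: 2780 kg/m³ × 10 m/s² × 4630 m = 1.287×10^8 Pa = 1270 atm
diorite: 2850 kg/m³ × 10 m/s² × 7003 m = 1.996×10^8 Pa = 1970 atm
upper-mantle rock: 3290 kg/m³ × 10 m/s² × 37130 m = 1.222×10^9 Pa = 12056 atm
Total = 98.22 + 663.2 + 1270 + 1970 + 12056 = 16058 atm

16000 atm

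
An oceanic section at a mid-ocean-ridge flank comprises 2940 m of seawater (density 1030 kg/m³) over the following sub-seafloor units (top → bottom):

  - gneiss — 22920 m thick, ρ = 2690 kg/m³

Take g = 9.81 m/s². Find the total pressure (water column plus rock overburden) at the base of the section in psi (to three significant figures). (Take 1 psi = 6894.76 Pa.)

seawater: 1030 kg/m³ × 9.81 m/s² × 2940 m = 2.971×10^7 Pa = 4309 psi
gneiss: 2690 kg/m³ × 9.81 m/s² × 22920 m = 6.048×10^8 Pa = 87724 psi
Total = 4309 + 87724 = 92032 psi

92000 psi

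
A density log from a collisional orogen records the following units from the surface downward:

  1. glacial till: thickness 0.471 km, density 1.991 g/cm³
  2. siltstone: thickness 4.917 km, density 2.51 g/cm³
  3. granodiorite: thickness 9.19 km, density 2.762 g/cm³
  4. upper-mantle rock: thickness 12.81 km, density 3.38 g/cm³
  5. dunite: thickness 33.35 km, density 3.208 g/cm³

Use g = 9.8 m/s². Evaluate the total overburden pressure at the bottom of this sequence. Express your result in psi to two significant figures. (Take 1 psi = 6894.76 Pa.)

glacial till: 1991 kg/m³ × 9.8 m/s² × 471 m = 9.190×10^6 Pa = 1333 psi
siltstone: 2510 kg/m³ × 9.8 m/s² × 4917 m = 1.209×10^8 Pa = 17542 psi
granodiorite: 2762 kg/m³ × 9.8 m/s² × 9190 m = 2.488×10^8 Pa = 36078 psi
upper-mantle rock: 3380 kg/m³ × 9.8 m/s² × 12810 m = 4.243×10^8 Pa = 61542 psi
dunite: 3208 kg/m³ × 9.8 m/s² × 33350 m = 1.048×10^9 Pa = 1.521×10^5 psi
Total = 1333 + 17542 + 36078 + 61542 + 1.521×10^5 = 2.6856×10^5 psi

270000 psi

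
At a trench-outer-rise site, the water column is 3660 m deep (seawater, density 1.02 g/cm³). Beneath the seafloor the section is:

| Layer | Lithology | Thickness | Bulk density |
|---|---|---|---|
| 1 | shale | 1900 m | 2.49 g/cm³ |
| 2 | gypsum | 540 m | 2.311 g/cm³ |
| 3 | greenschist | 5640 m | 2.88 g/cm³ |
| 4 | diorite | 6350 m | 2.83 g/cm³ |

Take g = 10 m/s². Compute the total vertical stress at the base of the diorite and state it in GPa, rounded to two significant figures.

seawater: 1020 kg/m³ × 10 m/s² × 3660 m = 3.733×10^7 Pa = 0.03733 GPa
shale: 2490 kg/m³ × 10 m/s² × 1900 m = 4.731×10^7 Pa = 0.04731 GPa
gypsum: 2311 kg/m³ × 10 m/s² × 540 m = 1.248×10^7 Pa = 0.01248 GPa
greenschist: 2880 kg/m³ × 10 m/s² × 5640 m = 1.624×10^8 Pa = 0.1624 GPa
diorite: 2830 kg/m³ × 10 m/s² × 6350 m = 1.797×10^8 Pa = 0.1797 GPa
Total = 0.03733 + 0.04731 + 0.01248 + 0.1624 + 0.1797 = 0.43926 GPa

0.44 GPa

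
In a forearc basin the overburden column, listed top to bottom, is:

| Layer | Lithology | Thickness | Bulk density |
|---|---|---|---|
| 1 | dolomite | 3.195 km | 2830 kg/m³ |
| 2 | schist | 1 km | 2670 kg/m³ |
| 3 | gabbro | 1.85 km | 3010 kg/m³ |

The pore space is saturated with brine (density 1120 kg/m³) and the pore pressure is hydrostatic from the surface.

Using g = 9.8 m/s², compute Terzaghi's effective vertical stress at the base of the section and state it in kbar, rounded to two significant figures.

1.0 kbar

Overburden (lithostatic) stress σ_v:
dolomite: 2830 kg/m³ × 9.8 m/s² × 3195 m = 8.861×10^7 Pa = 88.61 MPa
schist: 2670 kg/m³ × 9.8 m/s² × 1000 m = 2.617×10^7 Pa = 26.17 MPa
gabbro: 3010 kg/m³ × 9.8 m/s² × 1850 m = 5.457×10^7 Pa = 54.57 MPa
Total = 88.61 + 26.17 + 54.57 = 169.35 MPa
Pore pressure P_p = 1120 kg/m³ × 9.8 m/s² × 6045 m = 6.635×10^7 Pa = 66.35 MPa
Effective stress σ' = σ_v − P_p = 169.3 − 66.35 = 103.00 MPa = 1.0300 kbar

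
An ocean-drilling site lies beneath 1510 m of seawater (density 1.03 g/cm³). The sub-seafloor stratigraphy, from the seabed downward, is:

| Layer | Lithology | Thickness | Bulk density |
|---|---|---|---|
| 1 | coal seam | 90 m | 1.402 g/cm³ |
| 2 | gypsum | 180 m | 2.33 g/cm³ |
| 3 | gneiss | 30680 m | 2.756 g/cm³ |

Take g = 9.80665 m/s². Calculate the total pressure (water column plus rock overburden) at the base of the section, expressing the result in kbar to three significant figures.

8.50 kbar

seawater: 1030 kg/m³ × 9.80665 m/s² × 1510 m = 1.525×10^7 Pa = 0.1525 kbar
coal seam: 1402 kg/m³ × 9.80665 m/s² × 90 m = 1.237×10^6 Pa = 0.01237 kbar
gypsum: 2330 kg/m³ × 9.80665 m/s² × 180 m = 4.113×10^6 Pa = 0.04113 kbar
gneiss: 2756 kg/m³ × 9.80665 m/s² × 30680 m = 8.292×10^8 Pa = 8.292 kbar
Total = 0.1525 + 0.01237 + 0.04113 + 8.292 = 8.4979 kbar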